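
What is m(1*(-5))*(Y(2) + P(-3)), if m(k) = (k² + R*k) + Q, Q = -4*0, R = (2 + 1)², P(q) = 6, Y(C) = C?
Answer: -160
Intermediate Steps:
R = 9 (R = 3² = 9)
Q = 0
m(k) = k² + 9*k (m(k) = (k² + 9*k) + 0 = k² + 9*k)
m(1*(-5))*(Y(2) + P(-3)) = ((1*(-5))*(9 + 1*(-5)))*(2 + 6) = -5*(9 - 5)*8 = -5*4*8 = -20*8 = -160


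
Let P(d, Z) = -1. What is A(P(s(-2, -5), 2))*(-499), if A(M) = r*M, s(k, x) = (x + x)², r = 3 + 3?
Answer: 2994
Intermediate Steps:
r = 6
s(k, x) = 4*x² (s(k, x) = (2*x)² = 4*x²)
A(M) = 6*M
A(P(s(-2, -5), 2))*(-499) = (6*(-1))*(-499) = -6*(-499) = 2994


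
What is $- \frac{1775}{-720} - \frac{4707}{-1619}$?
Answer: $\frac{1252553}{233136} \approx 5.3726$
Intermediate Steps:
$- \frac{1775}{-720} - \frac{4707}{-1619} = \left(-1775\right) \left(- \frac{1}{720}\right) - - \frac{4707}{1619} = \frac{355}{144} + \frac{4707}{1619} = \frac{1252553}{233136}$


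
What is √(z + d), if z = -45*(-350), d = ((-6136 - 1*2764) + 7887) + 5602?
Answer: 43*√11 ≈ 142.61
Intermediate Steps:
d = 4589 (d = ((-6136 - 2764) + 7887) + 5602 = (-8900 + 7887) + 5602 = -1013 + 5602 = 4589)
z = 15750
√(z + d) = √(15750 + 4589) = √20339 = 43*√11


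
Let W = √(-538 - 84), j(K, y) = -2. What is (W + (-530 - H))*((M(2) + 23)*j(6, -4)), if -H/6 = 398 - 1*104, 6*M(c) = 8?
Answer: -180164/3 - 146*I*√622/3 ≈ -60055.0 - 1213.7*I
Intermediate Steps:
M(c) = 4/3 (M(c) = (⅙)*8 = 4/3)
W = I*√622 (W = √(-622) = I*√622 ≈ 24.94*I)
H = -1764 (H = -6*(398 - 1*104) = -6*(398 - 104) = -6*294 = -1764)
(W + (-530 - H))*((M(2) + 23)*j(6, -4)) = (I*√622 + (-530 - 1*(-1764)))*((4/3 + 23)*(-2)) = (I*√622 + (-530 + 1764))*((73/3)*(-2)) = (I*√622 + 1234)*(-146/3) = (1234 + I*√622)*(-146/3) = -180164/3 - 146*I*√622/3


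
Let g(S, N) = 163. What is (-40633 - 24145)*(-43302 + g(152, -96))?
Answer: 2794458142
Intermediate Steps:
(-40633 - 24145)*(-43302 + g(152, -96)) = (-40633 - 24145)*(-43302 + 163) = -64778*(-43139) = 2794458142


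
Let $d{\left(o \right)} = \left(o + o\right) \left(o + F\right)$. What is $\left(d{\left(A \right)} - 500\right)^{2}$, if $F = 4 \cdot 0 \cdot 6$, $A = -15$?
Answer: $2500$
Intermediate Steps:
$F = 0$ ($F = 0 \cdot 6 = 0$)
$d{\left(o \right)} = 2 o^{2}$ ($d{\left(o \right)} = \left(o + o\right) \left(o + 0\right) = 2 o o = 2 o^{2}$)
$\left(d{\left(A \right)} - 500\right)^{2} = \left(2 \left(-15\right)^{2} - 500\right)^{2} = \left(2 \cdot 225 - 500\right)^{2} = \left(450 - 500\right)^{2} = \left(-50\right)^{2} = 2500$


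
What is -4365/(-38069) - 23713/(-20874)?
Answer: 993845207/794652306 ≈ 1.2507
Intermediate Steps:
-4365/(-38069) - 23713/(-20874) = -4365*(-1/38069) - 23713*(-1/20874) = 4365/38069 + 23713/20874 = 993845207/794652306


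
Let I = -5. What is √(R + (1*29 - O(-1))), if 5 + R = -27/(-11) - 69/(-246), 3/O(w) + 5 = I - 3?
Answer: √3707772926/11726 ≈ 5.1929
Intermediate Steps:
O(w) = -3/13 (O(w) = 3/(-5 + (-5 - 3)) = 3/(-5 - 8) = 3/(-13) = 3*(-1/13) = -3/13)
R = -2043/902 (R = -5 + (-27/(-11) - 69/(-246)) = -5 + (-27*(-1/11) - 69*(-1/246)) = -5 + (27/11 + 23/82) = -5 + 2467/902 = -2043/902 ≈ -2.2650)
√(R + (1*29 - O(-1))) = √(-2043/902 + (1*29 - 1*(-3/13))) = √(-2043/902 + (29 + 3/13)) = √(-2043/902 + 380/13) = √(316201/11726) = √3707772926/11726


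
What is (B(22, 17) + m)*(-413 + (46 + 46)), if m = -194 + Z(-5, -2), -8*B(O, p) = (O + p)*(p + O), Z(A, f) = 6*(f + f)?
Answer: 1048065/8 ≈ 1.3101e+5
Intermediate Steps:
Z(A, f) = 12*f (Z(A, f) = 6*(2*f) = 12*f)
B(O, p) = -(O + p)**2/8 (B(O, p) = -(O + p)*(p + O)/8 = -(O + p)*(O + p)/8 = -(O + p)**2/8)
m = -218 (m = -194 + 12*(-2) = -194 - 24 = -218)
(B(22, 17) + m)*(-413 + (46 + 46)) = (-(22 + 17)**2/8 - 218)*(-413 + (46 + 46)) = (-1/8*39**2 - 218)*(-413 + 92) = (-1/8*1521 - 218)*(-321) = (-1521/8 - 218)*(-321) = -3265/8*(-321) = 1048065/8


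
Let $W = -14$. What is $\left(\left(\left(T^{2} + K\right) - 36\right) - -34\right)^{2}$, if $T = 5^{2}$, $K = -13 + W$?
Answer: $355216$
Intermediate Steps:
$K = -27$ ($K = -13 - 14 = -27$)
$T = 25$
$\left(\left(\left(T^{2} + K\right) - 36\right) - -34\right)^{2} = \left(\left(\left(25^{2} - 27\right) - 36\right) - -34\right)^{2} = \left(\left(\left(625 - 27\right) - 36\right) + \left(-26 + 60\right)\right)^{2} = \left(\left(598 - 36\right) + 34\right)^{2} = \left(562 + 34\right)^{2} = 596^{2} = 355216$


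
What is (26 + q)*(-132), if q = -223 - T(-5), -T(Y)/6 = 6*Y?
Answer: 49764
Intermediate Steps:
T(Y) = -36*Y
q = -403 (q = -223 - (-36)*(-5) = -223 - 1*180 = -223 - 180 = -403)
(26 + q)*(-132) = (26 - 403)*(-132) = -377*(-132) = 49764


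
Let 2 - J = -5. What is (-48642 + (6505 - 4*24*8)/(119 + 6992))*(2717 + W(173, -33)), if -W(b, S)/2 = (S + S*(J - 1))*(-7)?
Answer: 178823850425/7111 ≈ 2.5147e+7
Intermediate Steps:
J = 7 (J = 2 - 1*(-5) = 2 + 5 = 7)
W(b, S) = 98*S (W(b, S) = -2*(S + S*(7 - 1))*(-7) = -2*(S + S*6)*(-7) = -2*(S + 6*S)*(-7) = -2*7*S*(-7) = -(-98)*S = 98*S)
(-48642 + (6505 - 4*24*8)/(119 + 6992))*(2717 + W(173, -33)) = (-48642 + (6505 - 4*24*8)/(119 + 6992))*(2717 + 98*(-33)) = (-48642 + (6505 - 96*8)/7111)*(2717 - 3234) = (-48642 + (6505 - 768)*(1/7111))*(-517) = (-48642 + 5737*(1/7111))*(-517) = (-48642 + 5737/7111)*(-517) = -345887525/7111*(-517) = 178823850425/7111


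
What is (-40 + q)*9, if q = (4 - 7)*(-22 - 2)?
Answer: 288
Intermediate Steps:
q = 72 (q = -3*(-24) = 72)
(-40 + q)*9 = (-40 + 72)*9 = 32*9 = 288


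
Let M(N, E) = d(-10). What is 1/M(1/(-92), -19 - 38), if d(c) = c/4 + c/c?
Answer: -2/3 ≈ -0.66667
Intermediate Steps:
d(c) = 1 + c/4 (d(c) = c*(1/4) + 1 = c/4 + 1 = 1 + c/4)
M(N, E) = -3/2 (M(N, E) = 1 + (1/4)*(-10) = 1 - 5/2 = -3/2)
1/M(1/(-92), -19 - 38) = 1/(-3/2) = -2/3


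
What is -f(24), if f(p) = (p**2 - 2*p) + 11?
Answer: -539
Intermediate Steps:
f(p) = 11 + p**2 - 2*p
-f(24) = -(11 + 24**2 - 2*24) = -(11 + 576 - 48) = -1*539 = -539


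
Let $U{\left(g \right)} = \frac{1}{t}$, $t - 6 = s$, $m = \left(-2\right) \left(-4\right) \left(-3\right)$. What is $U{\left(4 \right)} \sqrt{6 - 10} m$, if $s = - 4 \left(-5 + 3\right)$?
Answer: $- \frac{24 i}{7} \approx - 3.4286 i$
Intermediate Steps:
$m = -24$ ($m = 8 \left(-3\right) = -24$)
$s = 8$ ($s = \left(-4\right) \left(-2\right) = 8$)
$t = 14$ ($t = 6 + 8 = 14$)
$U{\left(g \right)} = \frac{1}{14}$
$U{\left(4 \right)} \sqrt{6 - 10} m = \frac{\sqrt{6 - 10} \left(-24\right)}{14} = \frac{\sqrt{-4} \left(-24\right)}{14} = \frac{2 i \left(-24\right)}{14} = \frac{\left(-48\right) i}{14} = - \frac{24 i}{7}$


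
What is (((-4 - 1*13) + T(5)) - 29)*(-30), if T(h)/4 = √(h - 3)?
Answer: 1380 - 120*√2 ≈ 1210.3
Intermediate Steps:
T(h) = 4*√(-3 + h) (T(h) = 4*√(h - 3) = 4*√(-3 + h))
(((-4 - 1*13) + T(5)) - 29)*(-30) = (((-4 - 1*13) + 4*√(-3 + 5)) - 29)*(-30) = (((-4 - 13) + 4*√2) - 29)*(-30) = ((-17 + 4*√2) - 29)*(-30) = (-46 + 4*√2)*(-30) = 1380 - 120*√2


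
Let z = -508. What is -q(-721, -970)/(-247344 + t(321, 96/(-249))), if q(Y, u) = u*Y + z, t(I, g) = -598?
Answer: 349431/123971 ≈ 2.8186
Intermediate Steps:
q(Y, u) = -508 + Y*u (q(Y, u) = u*Y - 508 = Y*u - 508 = -508 + Y*u)
-q(-721, -970)/(-247344 + t(321, 96/(-249))) = -(-508 - 721*(-970))/(-247344 - 598) = -(-508 + 699370)/(-247942) = -698862*(-1)/247942 = -1*(-349431/123971) = 349431/123971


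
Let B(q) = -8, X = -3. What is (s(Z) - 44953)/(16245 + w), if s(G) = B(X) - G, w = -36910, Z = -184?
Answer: 44777/20665 ≈ 2.1668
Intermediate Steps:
s(G) = -8 - G
(s(Z) - 44953)/(16245 + w) = ((-8 - 1*(-184)) - 44953)/(16245 - 36910) = ((-8 + 184) - 44953)/(-20665) = (176 - 44953)*(-1/20665) = -44777*(-1/20665) = 44777/20665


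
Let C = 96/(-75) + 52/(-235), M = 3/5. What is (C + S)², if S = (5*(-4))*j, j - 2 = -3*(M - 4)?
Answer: 83211479296/1380625 ≈ 60271.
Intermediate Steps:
M = ⅗ (M = 3*(⅕) = ⅗ ≈ 0.60000)
j = 61/5 (j = 2 - 3*(⅗ - 4) = 2 - 3*(-17/5) = 2 + 51/5 = 61/5 ≈ 12.200)
C = -1764/1175 (C = 96*(-1/75) + 52*(-1/235) = -32/25 - 52/235 = -1764/1175 ≈ -1.5013)
S = -244 (S = (5*(-4))*(61/5) = -20*61/5 = -244)
(C + S)² = (-1764/1175 - 244)² = (-288464/1175)² = 83211479296/1380625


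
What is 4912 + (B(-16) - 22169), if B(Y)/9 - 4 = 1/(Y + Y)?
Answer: -551081/32 ≈ -17221.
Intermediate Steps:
B(Y) = 36 + 9/(2*Y) (B(Y) = 36 + 9/(Y + Y) = 36 + 9/((2*Y)) = 36 + 9*(1/(2*Y)) = 36 + 9/(2*Y))
4912 + (B(-16) - 22169) = 4912 + ((36 + (9/2)/(-16)) - 22169) = 4912 + ((36 + (9/2)*(-1/16)) - 22169) = 4912 + ((36 - 9/32) - 22169) = 4912 + (1143/32 - 22169) = 4912 - 708265/32 = -551081/32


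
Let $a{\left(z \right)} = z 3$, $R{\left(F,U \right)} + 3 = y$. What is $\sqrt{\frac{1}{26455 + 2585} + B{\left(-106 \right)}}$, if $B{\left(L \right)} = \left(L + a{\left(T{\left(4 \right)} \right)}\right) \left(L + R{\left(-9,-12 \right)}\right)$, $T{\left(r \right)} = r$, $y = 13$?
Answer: $\frac{\sqrt{3930854415}}{660} \approx 94.995$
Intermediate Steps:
$R{\left(F,U \right)} = 10$ ($R{\left(F,U \right)} = -3 + 13 = 10$)
$a{\left(z \right)} = 3 z$
$B{\left(L \right)} = \left(10 + L\right) \left(12 + L\right)$ ($B{\left(L \right)} = \left(L + 3 \cdot 4\right) \left(L + 10\right) = \left(L + 12\right) \left(10 + L\right) = \left(12 + L\right) \left(10 + L\right) = \left(10 + L\right) \left(12 + L\right)$)
$\sqrt{\frac{1}{26455 + 2585} + B{\left(-106 \right)}} = \sqrt{\frac{1}{26455 + 2585} + \left(120 + \left(-106\right)^{2} + 22 \left(-106\right)\right)} = \sqrt{\frac{1}{29040} + \left(120 + 11236 - 2332\right)} = \sqrt{\frac{1}{29040} + 9024} = \sqrt{\frac{262056961}{29040}} = \frac{\sqrt{3930854415}}{660}$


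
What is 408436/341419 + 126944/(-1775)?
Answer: -42616119636/606018725 ≈ -70.321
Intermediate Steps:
408436/341419 + 126944/(-1775) = 408436*(1/341419) + 126944*(-1/1775) = 408436/341419 - 126944/1775 = -42616119636/606018725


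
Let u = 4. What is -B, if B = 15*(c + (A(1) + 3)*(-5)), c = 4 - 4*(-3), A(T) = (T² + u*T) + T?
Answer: 435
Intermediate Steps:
A(T) = T² + 5*T (A(T) = (T² + 4*T) + T = T² + 5*T)
c = 16 (c = 4 + 12 = 16)
B = -435 (B = 15*(16 + (1*(5 + 1) + 3)*(-5)) = 15*(16 + (1*6 + 3)*(-5)) = 15*(16 + (6 + 3)*(-5)) = 15*(16 + 9*(-5)) = 15*(16 - 45) = 15*(-29) = -435)
-B = -1*(-435) = 435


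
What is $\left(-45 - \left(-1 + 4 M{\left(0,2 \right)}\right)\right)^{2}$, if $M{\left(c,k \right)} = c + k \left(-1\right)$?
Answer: $1296$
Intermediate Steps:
$M{\left(c,k \right)} = c - k$
$\left(-45 - \left(-1 + 4 M{\left(0,2 \right)}\right)\right)^{2} = \left(-45 - \left(-1 + 4 \left(0 - 2\right)\right)\right)^{2} = \left(-45 + \left(\left(-4\right) \left(-2\right) + 1\right)\right)^{2} = \left(-45 + \left(8 + 1\right)\right)^{2} = \left(-45 + 9\right)^{2} = \left(-36\right)^{2} = 1296$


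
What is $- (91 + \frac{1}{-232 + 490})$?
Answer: $- \frac{23479}{258} \approx -91.004$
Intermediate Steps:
$- (91 + \frac{1}{-232 + 490}) = - (91 + \frac{1}{258}) = \left(-1\right) \frac{23479}{258} = - \frac{23479}{258}$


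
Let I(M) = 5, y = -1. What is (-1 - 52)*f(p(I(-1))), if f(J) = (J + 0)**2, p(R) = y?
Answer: -53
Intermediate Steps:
p(R) = -1
f(J) = J**2
(-1 - 52)*f(p(I(-1))) = (-1 - 52)*(-1)**2 = -53*1 = -53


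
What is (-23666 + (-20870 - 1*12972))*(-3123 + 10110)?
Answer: -401808396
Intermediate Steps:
(-23666 + (-20870 - 1*12972))*(-3123 + 10110) = (-23666 + (-20870 - 12972))*6987 = (-23666 - 33842)*6987 = -57508*6987 = -401808396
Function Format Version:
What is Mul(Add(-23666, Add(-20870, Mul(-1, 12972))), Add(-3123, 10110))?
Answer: -401808396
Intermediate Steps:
Mul(Add(-23666, Add(-20870, Mul(-1, 12972))), Add(-3123, 10110)) = Mul(Add(-23666, Add(-20870, -12972)), 6987) = Mul(Add(-23666, -33842), 6987) = Mul(-57508, 6987) = -401808396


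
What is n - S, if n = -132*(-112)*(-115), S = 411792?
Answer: -2111952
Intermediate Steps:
n = -1700160 (n = 14784*(-115) = -1700160)
n - S = -1700160 - 1*411792 = -1700160 - 411792 = -2111952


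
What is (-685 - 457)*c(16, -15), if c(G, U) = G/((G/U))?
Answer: 17130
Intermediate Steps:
c(G, U) = U (c(G, U) = G*(U/G) = U)
(-685 - 457)*c(16, -15) = (-685 - 457)*(-15) = -1142*(-15) = 17130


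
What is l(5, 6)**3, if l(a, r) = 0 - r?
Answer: -216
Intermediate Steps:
l(a, r) = -r
l(5, 6)**3 = (-1*6)**3 = (-6)**3 = -216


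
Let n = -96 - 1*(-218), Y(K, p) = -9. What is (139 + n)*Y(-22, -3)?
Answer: -2349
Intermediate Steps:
n = 122 (n = -96 + 218 = 122)
(139 + n)*Y(-22, -3) = (139 + 122)*(-9) = 261*(-9) = -2349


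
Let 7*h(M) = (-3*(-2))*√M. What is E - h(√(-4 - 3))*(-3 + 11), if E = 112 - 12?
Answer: 100 - 48*7^(¼)*√I/7 ≈ 92.113 - 7.8868*I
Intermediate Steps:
E = 100
h(M) = 6*√M/7 (h(M) = ((-3*(-2))*√M)/7 = (6*√M)/7 = 6*√M/7)
E - h(√(-4 - 3))*(-3 + 11) = 100 - 6*√(√(-4 - 3))/7*(-3 + 11) = 100 - 6*√(√(-7))/7*8 = 100 - 6*√(I*√7)/7*8 = 100 - 6*(7^(¼)*√I)/7*8 = 100 - 6*7^(¼)*√I/7*8 = 100 - 48*7^(¼)*√I/7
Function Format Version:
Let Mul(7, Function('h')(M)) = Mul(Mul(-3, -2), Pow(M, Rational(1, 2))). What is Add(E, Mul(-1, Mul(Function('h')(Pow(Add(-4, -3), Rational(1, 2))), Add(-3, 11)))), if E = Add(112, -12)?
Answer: Add(100, Mul(Rational(-48, 7), Pow(7, Rational(1, 4)), Pow(I, Rational(1, 2)))) ≈ Add(92.113, Mul(-7.8868, I))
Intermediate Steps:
E = 100
Function('h')(M) = Mul(Rational(6, 7), Pow(M, Rational(1, 2))) (Function('h')(M) = Mul(Rational(1, 7), Mul(Mul(-3, -2), Pow(M, Rational(1, 2)))) = Mul(Rational(1, 7), Mul(6, Pow(M, Rational(1, 2)))) = Mul(Rational(6, 7), Pow(M, Rational(1, 2))))
Add(E, Mul(-1, Mul(Function('h')(Pow(Add(-4, -3), Rational(1, 2))), Add(-3, 11)))) = Add(100, Mul(-1, Mul(Mul(Rational(6, 7), Pow(Pow(Add(-4, -3), Rational(1, 2)), Rational(1, 2))), Add(-3, 11)))) = Add(100, Mul(-1, Mul(Mul(Rational(6, 7), Pow(Pow(-7, Rational(1, 2)), Rational(1, 2))), 8))) = Add(100, Mul(-1, Mul(Mul(Rational(6, 7), Pow(Mul(I, Pow(7, Rational(1, 2))), Rational(1, 2))), 8))) = Add(100, Mul(-1, Mul(Mul(Rational(6, 7), Mul(Pow(7, Rational(1, 4)), Pow(I, Rational(1, 2)))), 8))) = Add(100, Mul(-1, Mul(Mul(Rational(6, 7), Pow(7, Rational(1, 4)), Pow(I, Rational(1, 2))), 8))) = Add(100, Mul(-1, Mul(Rational(48, 7), Pow(7, Rational(1, 4)), Pow(I, Rational(1, 2))))) = Add(100, Mul(Rational(-48, 7), Pow(7, Rational(1, 4)), Pow(I, Rational(1, 2))))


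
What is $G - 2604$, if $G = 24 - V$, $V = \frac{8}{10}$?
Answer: $- \frac{12904}{5} \approx -2580.8$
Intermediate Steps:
$V = \frac{4}{5}$ ($V = 8 \cdot \frac{1}{10} = \frac{4}{5} \approx 0.8$)
$G = \frac{116}{5}$ ($G = 24 - \frac{4}{5} = \frac{116}{5} \approx 23.2$)
$G - 2604 = \frac{116}{5} - 2604 = - \frac{12904}{5}$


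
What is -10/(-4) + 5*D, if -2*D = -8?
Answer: 45/2 ≈ 22.500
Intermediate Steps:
D = 4 (D = -½*(-8) = 4)
-10/(-4) + 5*D = -10/(-4) + 5*4 = -10*(-¼) + 20 = 5/2 + 20 = 45/2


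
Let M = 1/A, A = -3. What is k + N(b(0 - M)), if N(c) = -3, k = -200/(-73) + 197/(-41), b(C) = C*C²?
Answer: -15160/2993 ≈ -5.0652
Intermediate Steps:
M = -⅓ (M = 1/(-3) = -⅓ ≈ -0.33333)
b(C) = C³
k = -6181/2993 (k = -200*(-1/73) + 197*(-1/41) = 200/73 - 197/41 = -6181/2993 ≈ -2.0652)
k + N(b(0 - M)) = -6181/2993 - 3 = -15160/2993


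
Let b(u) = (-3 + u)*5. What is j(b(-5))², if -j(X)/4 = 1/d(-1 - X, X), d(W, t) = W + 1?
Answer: 1/100 ≈ 0.010000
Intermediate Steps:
d(W, t) = 1 + W
b(u) = -15 + 5*u
j(X) = 4/X (j(X) = -4/(1 + (-1 - X)) = -4*(-1/X) = -(-4)/X = 4/X)
j(b(-5))² = (4/(-15 + 5*(-5)))² = (4/(-15 - 25))² = (4/(-40))² = (4*(-1/40))² = (-⅒)² = 1/100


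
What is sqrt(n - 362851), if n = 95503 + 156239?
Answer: I*sqrt(111109) ≈ 333.33*I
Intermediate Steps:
n = 251742
sqrt(n - 362851) = sqrt(251742 - 362851) = sqrt(-111109) = I*sqrt(111109)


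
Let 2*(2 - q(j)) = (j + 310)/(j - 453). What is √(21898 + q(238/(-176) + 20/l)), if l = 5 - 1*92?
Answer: √21654261369369886/994366 ≈ 147.99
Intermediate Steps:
l = -87 (l = 5 - 92 = -87)
q(j) = 2 - (310 + j)/(2*(-453 + j)) (q(j) = 2 - (j + 310)/(2*(j - 453)) = 2 - (310 + j)/(2*(-453 + j)))
√(21898 + q(238/(-176) + 20/l)) = √(21898 + (-2122 + 3*(238/(-176) + 20/(-87)))/(2*(-453 + (238/(-176) + 20/(-87))))) = √(21898 + (-2122 + 3*(238*(-1/176) + 20*(-1/87)))/(2*(-453 + (238*(-1/176) + 20*(-1/87))))) = √(21898 + (-2122 + 3*(-119/88 - 20/87))/(2*(-453 + (-119/88 - 20/87)))) = √(21898 + (-2122 + 3*(-12113/7656))/(2*(-453 - 12113/7656))) = √(21898 + (-2122 - 12113/2552)/(2*(-3480281/7656))) = √(21898 + (½)*(-7656/3480281)*(-5427457/2552)) = √(21898 + 2326053/994366) = √(21776952721/994366) = √21654261369369886/994366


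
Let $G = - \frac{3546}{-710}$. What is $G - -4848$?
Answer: $\frac{1722813}{355} \approx 4853.0$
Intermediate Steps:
$G = \frac{1773}{355}$ ($G = \left(-3546\right) \left(- \frac{1}{710}\right) = \frac{1773}{355} \approx 4.9944$)
$G - -4848 = \frac{1773}{355} - -4848 = \frac{1773}{355} + 4848 = \frac{1722813}{355}$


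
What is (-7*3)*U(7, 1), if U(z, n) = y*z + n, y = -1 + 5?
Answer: -609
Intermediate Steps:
y = 4
U(z, n) = n + 4*z (U(z, n) = 4*z + n = n + 4*z)
(-7*3)*U(7, 1) = (-7*3)*(1 + 4*7) = -21*(1 + 28) = -21*29 = -609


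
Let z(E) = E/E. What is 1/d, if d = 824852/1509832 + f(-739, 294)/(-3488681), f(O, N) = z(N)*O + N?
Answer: 1316830552898/719579343863 ≈ 1.8300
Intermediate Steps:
z(E) = 1
f(O, N) = N + O (f(O, N) = 1*O + N = O + N = N + O)
d = 719579343863/1316830552898 (d = 824852/1509832 + (294 - 739)/(-3488681) = 824852*(1/1509832) - 445*(-1/3488681) = 206213/377458 + 445/3488681 = 719579343863/1316830552898 ≈ 0.54645)
1/d = 1/(719579343863/1316830552898) = 1316830552898/719579343863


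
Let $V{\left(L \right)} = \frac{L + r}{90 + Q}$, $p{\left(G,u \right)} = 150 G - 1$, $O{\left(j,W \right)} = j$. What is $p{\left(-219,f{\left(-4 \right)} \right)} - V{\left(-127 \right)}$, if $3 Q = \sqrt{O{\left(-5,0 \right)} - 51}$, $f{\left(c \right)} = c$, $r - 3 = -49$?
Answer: $\frac{- 65702 \sqrt{14} + 8869251 i}{2 \left(\sqrt{14} - 135 i\right)} \approx -32849.0 - 0.053235 i$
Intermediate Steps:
$r = -46$ ($r = 3 - 49 = -46$)
$Q = \frac{2 i \sqrt{14}}{3}$ ($Q = \frac{\sqrt{-5 - 51}}{3} = \frac{\sqrt{-56}}{3} = \frac{2 i \sqrt{14}}{3} \approx 2.4944 i$)
$p{\left(G,u \right)} = -1 + 150 G$
$V{\left(L \right)} = \frac{-46 + L}{90 + \frac{2 i \sqrt{14}}{3}}$ ($V{\left(L \right)} = \frac{L - 46}{90 + \frac{2 i \sqrt{14}}{3}} = \frac{-46 + L}{90 + \frac{2 i \sqrt{14}}{3}}$)
$p{\left(-219,f{\left(-4 \right)} \right)} - V{\left(-127 \right)} = \left(-1 + 150 \left(-219\right)\right) - \frac{-46 - 127}{90 + \frac{2 i \sqrt{14}}{3}} = \left(-1 - 32850\right) - \frac{1}{90 + \frac{2 i \sqrt{14}}{3}} \left(-173\right) = -32851 - - \frac{173}{90 + \frac{2 i \sqrt{14}}{3}} = -32851 + \frac{173}{90 + \frac{2 i \sqrt{14}}{3}}$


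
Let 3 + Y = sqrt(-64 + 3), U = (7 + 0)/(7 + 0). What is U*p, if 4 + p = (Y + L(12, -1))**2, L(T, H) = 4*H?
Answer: -4 + (7 - I*sqrt(61))**2 ≈ -16.0 - 109.34*I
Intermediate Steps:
U = 1 (U = 7/7 = 7*(1/7) = 1)
Y = -3 + I*sqrt(61) (Y = -3 + sqrt(-64 + 3) = -3 + sqrt(-61) = -3 + I*sqrt(61) ≈ -3.0 + 7.8102*I)
p = -4 + (-7 + I*sqrt(61))**2 (p = -4 + ((-3 + I*sqrt(61)) + 4*(-1))**2 = -4 + ((-3 + I*sqrt(61)) - 4)**2 = -4 + (-7 + I*sqrt(61))**2 ≈ -16.0 - 109.34*I)
U*p = 1*(-4 + (7 - I*sqrt(61))**2) = -4 + (7 - I*sqrt(61))**2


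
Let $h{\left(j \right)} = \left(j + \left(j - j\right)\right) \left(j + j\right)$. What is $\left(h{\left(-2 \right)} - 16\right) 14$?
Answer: $-112$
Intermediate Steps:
$h{\left(j \right)} = 2 j^{2}$ ($h{\left(j \right)} = \left(j + 0\right) 2 j = j 2 j = 2 j^{2}$)
$\left(h{\left(-2 \right)} - 16\right) 14 = \left(2 \left(-2\right)^{2} - 16\right) 14 = \left(2 \cdot 4 - 16\right) 14 = \left(8 - 16\right) 14 = \left(-8\right) 14 = -112$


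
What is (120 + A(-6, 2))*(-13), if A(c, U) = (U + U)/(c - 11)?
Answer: -26468/17 ≈ -1556.9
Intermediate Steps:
A(c, U) = 2*U/(-11 + c) (A(c, U) = (2*U)/(-11 + c) = 2*U/(-11 + c))
(120 + A(-6, 2))*(-13) = (120 + 2*2/(-11 - 6))*(-13) = (120 + 2*2/(-17))*(-13) = (120 + 2*2*(-1/17))*(-13) = (120 - 4/17)*(-13) = (2036/17)*(-13) = -26468/17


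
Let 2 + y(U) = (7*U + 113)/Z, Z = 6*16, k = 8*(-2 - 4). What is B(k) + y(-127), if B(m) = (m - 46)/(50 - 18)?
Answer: -625/48 ≈ -13.021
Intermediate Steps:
k = -48 (k = 8*(-6) = -48)
B(m) = -23/16 + m/32 (B(m) = (-46 + m)/32 = (-46 + m)*(1/32) = -23/16 + m/32)
Z = 96
y(U) = -79/96 + 7*U/96 (y(U) = -2 + (7*U + 113)/96 = -2 + (113 + 7*U)*(1/96) = -2 + (113/96 + 7*U/96) = -79/96 + 7*U/96)
B(k) + y(-127) = (-23/16 + (1/32)*(-48)) + (-79/96 + (7/96)*(-127)) = (-23/16 - 3/2) + (-79/96 - 889/96) = -47/16 - 121/12 = -625/48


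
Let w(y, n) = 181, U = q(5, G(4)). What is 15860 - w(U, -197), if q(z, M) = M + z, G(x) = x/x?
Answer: 15679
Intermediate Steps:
G(x) = 1
U = 6 (U = 1 + 5 = 6)
15860 - w(U, -197) = 15860 - 1*181 = 15860 - 181 = 15679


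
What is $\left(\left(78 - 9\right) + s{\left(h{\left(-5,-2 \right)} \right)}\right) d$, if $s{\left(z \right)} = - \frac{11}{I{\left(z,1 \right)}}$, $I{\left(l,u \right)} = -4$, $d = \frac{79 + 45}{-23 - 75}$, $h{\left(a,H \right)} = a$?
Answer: $- \frac{1271}{14} \approx -90.786$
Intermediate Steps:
$d = - \frac{62}{49}$ ($d = \frac{124}{-98} = 124 \left(- \frac{1}{98}\right) = - \frac{62}{49} \approx -1.2653$)
$s{\left(z \right)} = \frac{11}{4}$ ($s{\left(z \right)} = - \frac{11}{-4} = \left(-11\right) \left(- \frac{1}{4}\right) = \frac{11}{4}$)
$\left(\left(78 - 9\right) + s{\left(h{\left(-5,-2 \right)} \right)}\right) d = \left(\left(78 - 9\right) + \frac{11}{4}\right) \left(- \frac{62}{49}\right) = \left(69 + \frac{11}{4}\right) \left(- \frac{62}{49}\right) = \frac{287}{4} \left(- \frac{62}{49}\right) = - \frac{1271}{14}$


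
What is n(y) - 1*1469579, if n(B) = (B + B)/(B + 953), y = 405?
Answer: -997843736/679 ≈ -1.4696e+6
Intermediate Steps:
n(B) = 2*B/(953 + B) (n(B) = (2*B)/(953 + B) = 2*B/(953 + B))
n(y) - 1*1469579 = 2*405/(953 + 405) - 1*1469579 = 2*405/1358 - 1469579 = 2*405*(1/1358) - 1469579 = 405/679 - 1469579 = -997843736/679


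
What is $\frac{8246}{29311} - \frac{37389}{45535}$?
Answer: $- \frac{720427369}{1334676385} \approx -0.53978$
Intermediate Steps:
$\frac{8246}{29311} - \frac{37389}{45535} = - \frac{720427369}{1334676385}$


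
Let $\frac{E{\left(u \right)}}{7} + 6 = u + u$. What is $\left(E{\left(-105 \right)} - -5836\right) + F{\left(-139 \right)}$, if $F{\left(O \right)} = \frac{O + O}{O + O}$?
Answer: $4325$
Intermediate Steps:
$F{\left(O \right)} = 1$ ($F{\left(O \right)} = \frac{2 O}{2 O} = 2 O \frac{1}{2 O} = 1$)
$E{\left(u \right)} = -42 + 14 u$ ($E{\left(u \right)} = -42 + 7 \left(u + u\right) = -42 + 7 \cdot 2 u = -42 + 14 u$)
$\left(E{\left(-105 \right)} - -5836\right) + F{\left(-139 \right)} = \left(\left(-42 + 14 \left(-105\right)\right) - -5836\right) + 1 = \left(\left(-42 - 1470\right) + \left(5865 - 29\right)\right) + 1 = \left(-1512 + 5836\right) + 1 = 4324 + 1 = 4325$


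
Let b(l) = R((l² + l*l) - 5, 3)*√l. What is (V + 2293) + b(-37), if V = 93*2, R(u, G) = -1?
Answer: 2479 - I*√37 ≈ 2479.0 - 6.0828*I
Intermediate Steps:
b(l) = -√l
V = 186
(V + 2293) + b(-37) = (186 + 2293) - √(-37) = 2479 - I*√37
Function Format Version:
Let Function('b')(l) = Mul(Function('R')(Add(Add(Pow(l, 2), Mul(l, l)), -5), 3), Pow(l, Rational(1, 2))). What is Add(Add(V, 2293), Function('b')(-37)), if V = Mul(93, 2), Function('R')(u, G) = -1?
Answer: Add(2479, Mul(-1, I, Pow(37, Rational(1, 2)))) ≈ Add(2479.0, Mul(-6.0828, I))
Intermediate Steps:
Function('b')(l) = Mul(-1, Pow(l, Rational(1, 2)))
V = 186
Add(Add(V, 2293), Function('b')(-37)) = Add(Add(186, 2293), Mul(-1, Pow(-37, Rational(1, 2)))) = Add(2479, Mul(-1, Mul(I, Pow(37, Rational(1, 2))))) = Add(2479, Mul(-1, I, Pow(37, Rational(1, 2))))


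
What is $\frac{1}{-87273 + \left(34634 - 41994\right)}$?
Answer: $- \frac{1}{94633} \approx -1.0567 \cdot 10^{-5}$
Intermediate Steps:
$\frac{1}{-87273 + \left(34634 - 41994\right)} = \frac{1}{-87273 - 7360} = \frac{1}{-94633} = - \frac{1}{94633}$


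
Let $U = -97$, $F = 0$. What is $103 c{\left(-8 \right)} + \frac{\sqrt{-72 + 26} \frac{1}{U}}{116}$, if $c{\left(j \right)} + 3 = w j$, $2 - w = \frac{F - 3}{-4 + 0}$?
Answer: $-1339 - \frac{i \sqrt{46}}{11252} \approx -1339.0 - 0.00060277 i$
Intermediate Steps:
$w = \frac{5}{4}$ ($w = 2 - \frac{0 - 3}{-4 + 0} = 2 - - \frac{3}{-4} = 2 - \left(-3\right) \left(- \frac{1}{4}\right) = 2 - \frac{3}{4} = \frac{5}{4} \approx 1.25$)
$c{\left(j \right)} = -3 + \frac{5 j}{4}$
$103 c{\left(-8 \right)} + \frac{\sqrt{-72 + 26} \frac{1}{U}}{116} = 103 \left(-3 + \frac{5}{4} \left(-8\right)\right) + \frac{\sqrt{-72 + 26} \frac{1}{-97}}{116} = 103 \left(-3 - 10\right) + \sqrt{-46} \left(- \frac{1}{97}\right) \frac{1}{116} = 103 \left(-13\right) + i \sqrt{46} \left(- \frac{1}{97}\right) \frac{1}{116} = -1339 + - \frac{i \sqrt{46}}{97} \cdot \frac{1}{116} = -1339 - \frac{i \sqrt{46}}{11252}$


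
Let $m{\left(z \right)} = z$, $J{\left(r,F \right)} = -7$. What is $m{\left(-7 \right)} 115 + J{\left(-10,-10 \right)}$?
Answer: $-812$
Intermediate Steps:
$m{\left(-7 \right)} 115 + J{\left(-10,-10 \right)} = \left(-7\right) 115 - 7 = -805 - 7 = -812$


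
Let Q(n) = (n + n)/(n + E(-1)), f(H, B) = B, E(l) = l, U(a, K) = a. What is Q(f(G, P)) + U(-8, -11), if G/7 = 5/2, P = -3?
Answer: -13/2 ≈ -6.5000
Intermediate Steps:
G = 35/2 (G = 7*(5/2) = 35/2 ≈ 17.500)
Q(n) = 2*n/(-1 + n) (Q(n) = (n + n)/(n - 1) = (2*n)/(-1 + n) = 2*n/(-1 + n))
Q(f(G, P)) + U(-8, -11) = 2*(-3)/(-1 - 3) - 8 = 2*(-3)/(-4) - 8 = 2*(-3)*(-¼) - 8 = 3/2 - 8 = -13/2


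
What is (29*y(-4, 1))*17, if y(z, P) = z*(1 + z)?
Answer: 5916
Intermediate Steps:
(29*y(-4, 1))*17 = (29*(-4*(1 - 4)))*17 = (29*(-4*(-3)))*17 = (29*12)*17 = 348*17 = 5916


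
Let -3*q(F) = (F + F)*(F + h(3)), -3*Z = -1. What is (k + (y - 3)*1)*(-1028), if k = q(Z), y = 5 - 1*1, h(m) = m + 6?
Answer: 29812/27 ≈ 1104.1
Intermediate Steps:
Z = ⅓ (Z = -⅓*(-1) = ⅓ ≈ 0.33333)
h(m) = 6 + m
y = 4 (y = 5 - 1 = 4)
q(F) = -2*F*(9 + F)/3 (q(F) = -(F + F)*(F + (6 + 3))/3 = -2*F*(F + 9)/3 = -2*F*(9 + F)/3)
k = -56/27 (k = -⅔*⅓*(9 + ⅓) = -⅔*⅓*28/3 = -56/27 ≈ -2.0741)
(k + (y - 3)*1)*(-1028) = (-56/27 + (4 - 3)*1)*(-1028) = (-56/27 + 1*1)*(-1028) = (-56/27 + 1)*(-1028) = -29/27*(-1028) = 29812/27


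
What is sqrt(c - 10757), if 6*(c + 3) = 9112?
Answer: 2*I*sqrt(20793)/3 ≈ 96.132*I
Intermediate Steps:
c = 4547/3 (c = -3 + (1/6)*9112 = -3 + 4556/3 = 4547/3 ≈ 1515.7)
sqrt(c - 10757) = sqrt(4547/3 - 10757) = sqrt(-27724/3) = 2*I*sqrt(20793)/3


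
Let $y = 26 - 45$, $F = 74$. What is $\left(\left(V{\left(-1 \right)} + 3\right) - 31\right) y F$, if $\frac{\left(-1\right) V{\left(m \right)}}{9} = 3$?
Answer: $77330$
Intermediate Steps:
$V{\left(m \right)} = -27$ ($V{\left(m \right)} = \left(-9\right) 3 = -27$)
$y = -19$
$\left(\left(V{\left(-1 \right)} + 3\right) - 31\right) y F = \left(\left(-27 + 3\right) - 31\right) \left(-19\right) 74 = \left(-24 - 31\right) \left(-19\right) 74 = \left(-55\right) \left(-19\right) 74 = 1045 \cdot 74 = 77330$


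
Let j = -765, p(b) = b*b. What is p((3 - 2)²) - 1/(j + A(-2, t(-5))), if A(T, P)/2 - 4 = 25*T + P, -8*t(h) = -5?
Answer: 3427/3423 ≈ 1.0012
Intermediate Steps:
t(h) = 5/8 (t(h) = -⅛*(-5) = 5/8)
p(b) = b²
A(T, P) = 8 + 2*P + 50*T (A(T, P) = 8 + 2*(25*T + P) = 8 + 2*(P + 25*T) = 8 + (2*P + 50*T) = 8 + 2*P + 50*T)
p((3 - 2)²) - 1/(j + A(-2, t(-5))) = ((3 - 2)²)² - 1/(-765 + (8 + 2*(5/8) + 50*(-2))) = (1²)² - 1/(-765 + (8 + 5/4 - 100)) = 1² - 1/(-765 - 363/4) = 1 - 1/(-3423/4) = 1 - 1*(-4/3423) = 1 + 4/3423 = 3427/3423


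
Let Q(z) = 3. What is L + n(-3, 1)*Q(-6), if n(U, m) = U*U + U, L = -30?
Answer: -12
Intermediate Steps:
n(U, m) = U + U² (n(U, m) = U² + U = U + U²)
L + n(-3, 1)*Q(-6) = -30 - 3*(1 - 3)*3 = -30 - 3*(-2)*3 = -30 + 6*3 = -30 + 18 = -12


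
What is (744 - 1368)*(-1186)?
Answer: 740064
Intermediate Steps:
(744 - 1368)*(-1186) = -624*(-1186) = 740064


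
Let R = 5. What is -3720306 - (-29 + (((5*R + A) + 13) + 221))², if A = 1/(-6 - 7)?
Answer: -637665835/169 ≈ -3.7732e+6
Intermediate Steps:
A = -1/13 (A = 1/(-13) = -1/13 ≈ -0.076923)
-3720306 - (-29 + (((5*R + A) + 13) + 221))² = -3720306 - (-29 + (((5*5 - 1/13) + 13) + 221))² = -3720306 - (-29 + (((25 - 1/13) + 13) + 221))² = -3720306 - (-29 + ((324/13 + 13) + 221))² = -3720306 - (-29 + (493/13 + 221))² = -3720306 - (-29 + 3366/13)² = -3720306 - (2989/13)² = -3720306 - 1*8934121/169 = -3720306 - 8934121/169 = -637665835/169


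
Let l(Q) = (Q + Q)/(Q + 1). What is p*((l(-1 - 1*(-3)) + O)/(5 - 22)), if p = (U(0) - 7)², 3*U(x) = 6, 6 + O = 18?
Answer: -1000/51 ≈ -19.608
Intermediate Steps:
O = 12 (O = -6 + 18 = 12)
U(x) = 2 (U(x) = (⅓)*6 = 2)
l(Q) = 2*Q/(1 + Q) (l(Q) = (2*Q)/(1 + Q) = 2*Q/(1 + Q))
p = 25 (p = (2 - 7)² = (-5)² = 25)
p*((l(-1 - 1*(-3)) + O)/(5 - 22)) = 25*((2*(-1 - 1*(-3))/(1 + (-1 - 1*(-3))) + 12)/(5 - 22)) = 25*((2*(-1 + 3)/(1 + (-1 + 3)) + 12)/(-17)) = 25*((2*2/(1 + 2) + 12)*(-1/17)) = 25*((2*2/3 + 12)*(-1/17)) = 25*((2*2*(⅓) + 12)*(-1/17)) = 25*((4/3 + 12)*(-1/17)) = 25*((40/3)*(-1/17)) = 25*(-40/51) = -1000/51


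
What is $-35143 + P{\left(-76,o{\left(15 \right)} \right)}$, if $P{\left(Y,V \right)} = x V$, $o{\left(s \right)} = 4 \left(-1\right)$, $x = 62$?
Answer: $-35391$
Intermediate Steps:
$o{\left(s \right)} = -4$
$P{\left(Y,V \right)} = 62 V$
$-35143 + P{\left(-76,o{\left(15 \right)} \right)} = -35143 + 62 \left(-4\right) = -35143 - 248 = -35391$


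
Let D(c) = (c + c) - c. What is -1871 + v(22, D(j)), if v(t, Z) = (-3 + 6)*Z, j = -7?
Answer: -1892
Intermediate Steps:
D(c) = c (D(c) = 2*c - c = c)
v(t, Z) = 3*Z
-1871 + v(22, D(j)) = -1871 + 3*(-7) = -1871 - 21 = -1892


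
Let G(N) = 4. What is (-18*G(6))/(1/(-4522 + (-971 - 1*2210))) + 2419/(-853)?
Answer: 473085029/853 ≈ 5.5461e+5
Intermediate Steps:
(-18*G(6))/(1/(-4522 + (-971 - 1*2210))) + 2419/(-853) = (-18*4)/(1/(-4522 + (-971 - 1*2210))) + 2419/(-853) = -72/(1/(-4522 + (-971 - 2210))) + 2419*(-1/853) = -72/(1/(-4522 - 3181)) - 2419/853 = -72/(1/(-7703)) - 2419/853 = -72/(-1/7703) - 2419/853 = -72*(-7703) - 2419/853 = 554616 - 2419/853 = 473085029/853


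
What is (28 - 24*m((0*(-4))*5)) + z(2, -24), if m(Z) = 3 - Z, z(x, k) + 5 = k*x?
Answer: -97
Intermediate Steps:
z(x, k) = -5 + k*x
(28 - 24*m((0*(-4))*5)) + z(2, -24) = (28 - 24*(3 - 0*(-4)*5)) + (-5 - 24*2) = (28 - 24*(3 - 0*5)) + (-5 - 48) = (28 - 24*(3 - 1*0)) - 53 = (28 - 24*(3 + 0)) - 53 = (28 - 24*3) - 53 = (28 - 72) - 53 = -44 - 53 = -97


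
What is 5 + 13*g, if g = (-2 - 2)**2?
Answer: 213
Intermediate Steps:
g = 16 (g = (-4)**2 = 16)
5 + 13*g = 5 + 13*16 = 5 + 208 = 213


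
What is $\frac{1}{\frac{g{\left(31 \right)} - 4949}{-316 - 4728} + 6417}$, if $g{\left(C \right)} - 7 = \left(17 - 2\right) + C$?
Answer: $\frac{1261}{8093061} \approx 0.00015581$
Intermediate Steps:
$g{\left(C \right)} = 22 + C$ ($g{\left(C \right)} = 7 + \left(\left(17 - 2\right) + C\right) = 7 + \left(15 + C\right) = 22 + C$)
$\frac{1}{\frac{g{\left(31 \right)} - 4949}{-316 - 4728} + 6417} = \frac{1}{\frac{\left(22 + 31\right) - 4949}{-316 - 4728} + 6417} = \frac{1}{\frac{53 - 4949}{-5044} + 6417} = \frac{1}{\left(-4896\right) \left(- \frac{1}{5044}\right) + 6417} = \frac{1}{\frac{1224}{1261} + 6417} = \frac{1}{\frac{8093061}{1261}} = \frac{1261}{8093061}$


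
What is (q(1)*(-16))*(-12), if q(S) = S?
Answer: 192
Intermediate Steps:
(q(1)*(-16))*(-12) = (1*(-16))*(-12) = -16*(-12) = 192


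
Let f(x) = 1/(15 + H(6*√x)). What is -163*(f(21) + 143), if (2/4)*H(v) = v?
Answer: -21746482/933 - 652*√21/933 ≈ -23311.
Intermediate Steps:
H(v) = 2*v
f(x) = 1/(15 + 12*√x) (f(x) = 1/(15 + 2*(6*√x)) = 1/(15 + 12*√x))
-163*(f(21) + 143) = -163*(1/(3*(5 + 4*√21)) + 143) = -163*(143 + 1/(3*(5 + 4*√21))) = -(23309 + 163/(3*(5 + 4*√21))) = -23309 - 163/(3*(5 + 4*√21))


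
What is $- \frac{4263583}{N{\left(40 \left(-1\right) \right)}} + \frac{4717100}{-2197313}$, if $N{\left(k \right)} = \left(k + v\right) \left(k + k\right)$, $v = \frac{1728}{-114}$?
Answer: $- \frac{178395582361101}{184222721920} \approx -968.37$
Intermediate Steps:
$v = - \frac{288}{19}$ ($v = 1728 \left(- \frac{1}{114}\right) = - \frac{288}{19} \approx -15.158$)
$N{\left(k \right)} = 2 k \left(- \frac{288}{19} + k\right)$ ($N{\left(k \right)} = \left(k - \frac{288}{19}\right) \left(k + k\right) = \left(- \frac{288}{19} + k\right) 2 k = 2 k \left(- \frac{288}{19} + k\right)$)
$- \frac{4263583}{N{\left(40 \left(-1\right) \right)}} + \frac{4717100}{-2197313} = - \frac{4263583}{\frac{2}{19} \cdot 40 \left(-1\right) \left(-288 + 19 \cdot 40 \left(-1\right)\right)} + \frac{4717100}{-2197313} = - \frac{4263583}{\frac{2}{19} \left(-40\right) \left(-288 + 19 \left(-40\right)\right)} + 4717100 \left(- \frac{1}{2197313}\right) = - \frac{4263583}{\frac{2}{19} \left(-40\right) \left(-288 - 760\right)} - \frac{4717100}{2197313} = - \frac{4263583}{\frac{2}{19} \left(-40\right) \left(-1048\right)} - \frac{4717100}{2197313} = - \frac{4263583}{\frac{83840}{19}} - \frac{4717100}{2197313} = \left(-4263583\right) \frac{19}{83840} - \frac{4717100}{2197313} = - \frac{81008077}{83840} - \frac{4717100}{2197313} = - \frac{178395582361101}{184222721920}$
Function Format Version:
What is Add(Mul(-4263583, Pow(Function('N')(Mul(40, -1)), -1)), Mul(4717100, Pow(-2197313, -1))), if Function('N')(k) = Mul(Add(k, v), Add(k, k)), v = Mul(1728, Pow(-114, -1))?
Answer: Rational(-178395582361101, 184222721920) ≈ -968.37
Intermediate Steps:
v = Rational(-288, 19) (v = Mul(1728, Rational(-1, 114)) = Rational(-288, 19) ≈ -15.158)
Function('N')(k) = Mul(2, k, Add(Rational(-288, 19), k)) (Function('N')(k) = Mul(Add(k, Rational(-288, 19)), Add(k, k)) = Mul(Add(Rational(-288, 19), k), Mul(2, k)) = Mul(2, k, Add(Rational(-288, 19), k)))
Add(Mul(-4263583, Pow(Function('N')(Mul(40, -1)), -1)), Mul(4717100, Pow(-2197313, -1))) = Add(Mul(-4263583, Pow(Mul(Rational(2, 19), Mul(40, -1), Add(-288, Mul(19, Mul(40, -1)))), -1)), Mul(4717100, Pow(-2197313, -1))) = Add(Mul(-4263583, Pow(Mul(Rational(2, 19), -40, Add(-288, Mul(19, -40))), -1)), Mul(4717100, Rational(-1, 2197313))) = Add(Mul(-4263583, Pow(Mul(Rational(2, 19), -40, Add(-288, -760)), -1)), Rational(-4717100, 2197313)) = Add(Mul(-4263583, Pow(Mul(Rational(2, 19), -40, -1048), -1)), Rational(-4717100, 2197313)) = Add(Mul(-4263583, Pow(Rational(83840, 19), -1)), Rational(-4717100, 2197313)) = Add(Mul(-4263583, Rational(19, 83840)), Rational(-4717100, 2197313)) = Add(Rational(-81008077, 83840), Rational(-4717100, 2197313)) = Rational(-178395582361101, 184222721920)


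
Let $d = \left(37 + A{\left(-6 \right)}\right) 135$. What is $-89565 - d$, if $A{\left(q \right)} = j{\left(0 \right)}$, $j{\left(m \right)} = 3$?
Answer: $-94965$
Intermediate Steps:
$A{\left(q \right)} = 3$
$d = 5400$ ($d = \left(37 + 3\right) 135 = 40 \cdot 135 = 5400$)
$-89565 - d = -89565 - 5400 = -94965$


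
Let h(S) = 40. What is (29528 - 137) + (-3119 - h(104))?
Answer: 26232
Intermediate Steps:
(29528 - 137) + (-3119 - h(104)) = (29528 - 137) + (-3119 - 1*40) = 29391 + (-3119 - 40) = 29391 - 3159 = 26232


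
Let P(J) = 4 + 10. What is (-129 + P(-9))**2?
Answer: 13225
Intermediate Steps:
P(J) = 14
(-129 + P(-9))**2 = (-129 + 14)**2 = (-115)**2 = 13225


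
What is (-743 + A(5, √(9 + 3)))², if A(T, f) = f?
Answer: 552061 - 2972*√3 ≈ 5.4691e+5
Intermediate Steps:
(-743 + A(5, √(9 + 3)))² = (-743 + √(9 + 3))² = (-743 + √12)² = (-743 + 2*√3)²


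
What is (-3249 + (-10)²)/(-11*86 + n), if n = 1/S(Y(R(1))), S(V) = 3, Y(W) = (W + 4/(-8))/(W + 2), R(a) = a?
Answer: 9447/2837 ≈ 3.3299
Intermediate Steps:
Y(W) = (-½ + W)/(2 + W) (Y(W) = (W + 4*(-⅛))/(2 + W) = (W - ½)/(2 + W) = (-½ + W)/(2 + W))
n = ⅓ (n = 1/3 = ⅓ ≈ 0.33333)
(-3249 + (-10)²)/(-11*86 + n) = (-3249 + (-10)²)/(-11*86 + ⅓) = (-3249 + 100)/(-946 + ⅓) = -3149/(-2837/3) = -3149*(-3/2837) = 9447/2837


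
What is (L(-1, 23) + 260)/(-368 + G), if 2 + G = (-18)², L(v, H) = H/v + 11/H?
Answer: -2731/529 ≈ -5.1626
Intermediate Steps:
L(v, H) = 11/H + H/v
G = 322 (G = -2 + (-18)² = -2 + 324 = 322)
(L(-1, 23) + 260)/(-368 + G) = ((11/23 + 23/(-1)) + 260)/(-368 + 322) = ((11*(1/23) + 23*(-1)) + 260)/(-46) = ((11/23 - 23) + 260)*(-1/46) = (-518/23 + 260)*(-1/46) = (5462/23)*(-1/46) = -2731/529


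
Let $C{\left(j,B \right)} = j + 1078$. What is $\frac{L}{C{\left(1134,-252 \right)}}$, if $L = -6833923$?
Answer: $- \frac{6833923}{2212} \approx -3089.5$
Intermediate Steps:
$C{\left(j,B \right)} = 1078 + j$
$\frac{L}{C{\left(1134,-252 \right)}} = - \frac{6833923}{1078 + 1134} = - \frac{6833923}{2212}$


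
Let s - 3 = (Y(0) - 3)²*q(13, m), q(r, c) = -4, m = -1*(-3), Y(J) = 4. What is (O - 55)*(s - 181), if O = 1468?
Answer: -257166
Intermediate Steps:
m = 3
s = -1 (s = 3 + (4 - 3)²*(-4) = 3 + 1²*(-4) = 3 + 1*(-4) = 3 - 4 = -1)
(O - 55)*(s - 181) = (1468 - 55)*(-1 - 181) = 1413*(-182) = -257166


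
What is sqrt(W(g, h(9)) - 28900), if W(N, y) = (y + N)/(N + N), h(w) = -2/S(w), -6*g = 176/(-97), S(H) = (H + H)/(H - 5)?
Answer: I*sqrt(125889423)/66 ≈ 170.0*I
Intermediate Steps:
S(H) = 2*H/(-5 + H) (S(H) = (2*H)/(-5 + H) = 2*H/(-5 + H))
g = 88/291 (g = -88/(3*(-97)) = -88*(-1)/(3*97) = -1/6*(-176/97) = 88/291 ≈ 0.30241)
h(w) = -(-5 + w)/w (h(w) = -2*(-5 + w)/(2*w) = -(-5 + w)/w)
W(N, y) = (N + y)/(2*N) (W(N, y) = (N + y)/((2*N)) = (N + y)*(1/(2*N)) = (N + y)/(2*N))
sqrt(W(g, h(9)) - 28900) = sqrt((88/291 + (5 - 1*9)/9)/(2*(88/291)) - 28900) = sqrt((1/2)*(291/88)*(88/291 + (5 - 9)/9) - 28900) = sqrt((1/2)*(291/88)*(88/291 + (1/9)*(-4)) - 28900) = sqrt((1/2)*(291/88)*(88/291 - 4/9) - 28900) = sqrt((1/2)*(291/88)*(-124/873) - 28900) = sqrt(-31/132 - 28900) = sqrt(-3814831/132) = I*sqrt(125889423)/66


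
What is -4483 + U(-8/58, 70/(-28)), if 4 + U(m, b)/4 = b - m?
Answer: -130745/29 ≈ -4508.4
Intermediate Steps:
U(m, b) = -16 - 4*m + 4*b (U(m, b) = -16 + 4*(b - m) = -16 + (-4*m + 4*b) = -16 - 4*m + 4*b)
-4483 + U(-8/58, 70/(-28)) = -4483 + (-16 - (-32)/58 + 4*(70/(-28))) = -4483 + (-16 - (-32)/58 + 4*(70*(-1/28))) = -4483 + (-16 - 4*(-4/29) + 4*(-5/2)) = -4483 + (-16 + 16/29 - 10) = -4483 - 738/29 = -130745/29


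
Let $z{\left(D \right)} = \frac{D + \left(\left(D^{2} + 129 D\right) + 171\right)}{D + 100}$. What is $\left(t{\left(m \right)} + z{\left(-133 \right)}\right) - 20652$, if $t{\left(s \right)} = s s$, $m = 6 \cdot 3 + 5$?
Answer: $- \frac{221543}{11} \approx -20140.0$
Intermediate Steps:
$z{\left(D \right)} = \frac{171 + D^{2} + 130 D}{100 + D}$ ($z{\left(D \right)} = \frac{D + \left(171 + D^{2} + 129 D\right)}{100 + D} = \frac{171 + D^{2} + 130 D}{100 + D}$)
$m = 23$ ($m = 18 + 5 = 23$)
$t{\left(s \right)} = s^{2}$
$\left(t{\left(m \right)} + z{\left(-133 \right)}\right) - 20652 = \left(23^{2} + \frac{171 + \left(-133\right)^{2} + 130 \left(-133\right)}{100 - 133}\right) - 20652 = \left(529 + \frac{171 + 17689 - 17290}{-33}\right) - 20652 = \left(529 - \frac{190}{11}\right) - 20652 = \frac{5629}{11} - 20652 = - \frac{221543}{11}$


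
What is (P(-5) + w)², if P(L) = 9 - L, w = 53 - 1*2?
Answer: 4225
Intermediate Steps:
w = 51 (w = 53 - 2 = 51)
(P(-5) + w)² = ((9 - 1*(-5)) + 51)² = ((9 + 5) + 51)² = (14 + 51)² = 65² = 4225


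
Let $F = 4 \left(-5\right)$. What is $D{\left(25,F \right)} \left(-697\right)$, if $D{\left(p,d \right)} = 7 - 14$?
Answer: $4879$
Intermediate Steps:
$F = -20$
$D{\left(p,d \right)} = -7$
$D{\left(25,F \right)} \left(-697\right) = \left(-7\right) \left(-697\right) = 4879$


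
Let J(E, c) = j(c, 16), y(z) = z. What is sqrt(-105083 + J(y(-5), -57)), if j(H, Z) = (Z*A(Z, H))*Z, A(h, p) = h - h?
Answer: I*sqrt(105083) ≈ 324.17*I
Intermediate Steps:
A(h, p) = 0
j(H, Z) = 0 (j(H, Z) = (Z*0)*Z = 0*Z = 0)
J(E, c) = 0
sqrt(-105083 + J(y(-5), -57)) = sqrt(-105083 + 0) = sqrt(-105083) = I*sqrt(105083)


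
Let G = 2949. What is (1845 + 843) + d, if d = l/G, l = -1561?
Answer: 7925351/2949 ≈ 2687.5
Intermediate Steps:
d = -1561/2949 ≈ -0.52933
(1845 + 843) + d = (1845 + 843) - 1561/2949 = 2688 - 1561/2949 = 7925351/2949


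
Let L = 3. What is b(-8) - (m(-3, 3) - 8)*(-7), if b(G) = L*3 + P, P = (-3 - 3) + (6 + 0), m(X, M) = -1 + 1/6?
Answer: -317/6 ≈ -52.833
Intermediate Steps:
m(X, M) = -5/6 (m(X, M) = -1 + 1/6 = -5/6)
P = 0 (P = -6 + 6 = 0)
b(G) = 9 (b(G) = 3*3 + 0 = 9 + 0 = 9)
b(-8) - (m(-3, 3) - 8)*(-7) = 9 - (-5/6 - 8)*(-7) = 9 - (-53)*(-7)/6 = 9 - 1*371/6 = 9 - 371/6 = -317/6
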